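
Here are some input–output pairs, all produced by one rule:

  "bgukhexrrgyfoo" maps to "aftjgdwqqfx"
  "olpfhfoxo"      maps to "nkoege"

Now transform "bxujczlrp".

awtiby

What's happening: delete the last 3 characters, then shift every letter 1 place backward in the alphabet (wrapping around).
Working it through for "bxujczlrp": intermediate "bxujcz", final "awtiby".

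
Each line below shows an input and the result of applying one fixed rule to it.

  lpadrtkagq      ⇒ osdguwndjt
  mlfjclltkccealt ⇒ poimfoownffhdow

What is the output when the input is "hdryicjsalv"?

What's happening: shift every letter 3 places forward in the alphabet (wrapping around).
Applying that to "hdryicjsalv" gives "kgublfmvdoy".

kgublfmvdoy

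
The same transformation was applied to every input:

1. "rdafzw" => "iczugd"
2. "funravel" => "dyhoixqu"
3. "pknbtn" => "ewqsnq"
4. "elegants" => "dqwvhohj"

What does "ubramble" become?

peohxeud

What's happening: swap the front and back halves of the string, then shift every letter 3 places forward in the alphabet (wrapping around).
Applying both steps to "ubramble": "mbleubra", then "peohxeud".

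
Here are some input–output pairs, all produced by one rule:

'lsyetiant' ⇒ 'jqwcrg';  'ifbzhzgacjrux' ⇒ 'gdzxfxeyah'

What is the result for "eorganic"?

Each output is the input with this applied: delete the last 3 characters, then shift every letter 2 places backward in the alphabet (wrapping around).
Applying both steps to "eorganic": "eorga", then "cmpey".

cmpey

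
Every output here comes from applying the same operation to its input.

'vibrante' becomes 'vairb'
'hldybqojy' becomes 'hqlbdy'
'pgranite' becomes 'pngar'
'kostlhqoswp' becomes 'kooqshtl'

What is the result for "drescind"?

Rule — delete the last 3 characters, then take characters alternately from the front and the back (1st, last, 2nd, 2nd-last, ...).
On "drescind": the first step gives "dresc", and the second then gives "dcrse".

dcrse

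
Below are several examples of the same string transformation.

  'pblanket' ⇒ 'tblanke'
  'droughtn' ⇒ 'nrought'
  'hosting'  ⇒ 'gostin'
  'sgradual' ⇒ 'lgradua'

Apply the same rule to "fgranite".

egranit

In each case the input is transformed by: swap the first and last characters, then delete the last character.
So "fgranite" becomes "egranit".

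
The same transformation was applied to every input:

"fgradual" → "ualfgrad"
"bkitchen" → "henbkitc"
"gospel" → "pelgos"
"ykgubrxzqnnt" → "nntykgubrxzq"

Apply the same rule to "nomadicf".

In each case the input is transformed by: move the last 3 characters to the front (rotate right by 3).
"nomadicf" → "icfnomad".

icfnomad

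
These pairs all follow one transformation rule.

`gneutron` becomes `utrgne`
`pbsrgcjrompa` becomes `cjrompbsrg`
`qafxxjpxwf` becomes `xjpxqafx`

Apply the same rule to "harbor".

In each case the input is transformed by: delete the last 2 characters, then swap the front and back halves of the string.
For "harbor", step one produces "harb"; step two turns that into "rbha".

rbha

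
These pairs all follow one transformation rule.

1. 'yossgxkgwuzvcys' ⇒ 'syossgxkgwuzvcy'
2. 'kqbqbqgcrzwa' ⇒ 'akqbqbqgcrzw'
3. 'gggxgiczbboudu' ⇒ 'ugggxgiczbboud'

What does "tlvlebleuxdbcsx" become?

What's happening: move the last character to the front.
For "tlvlebleuxdbcsx" the result is "xtlvlebleuxdbcs".

xtlvlebleuxdbcs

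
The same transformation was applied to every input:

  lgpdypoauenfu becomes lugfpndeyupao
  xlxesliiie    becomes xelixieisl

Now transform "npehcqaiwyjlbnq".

nqpnebhlcjqyawi

The transformation: take characters alternately from the front and the back (1st, last, 2nd, 2nd-last, ...).
"npehcqaiwyjlbnq" → "nqpnebhlcjqyawi".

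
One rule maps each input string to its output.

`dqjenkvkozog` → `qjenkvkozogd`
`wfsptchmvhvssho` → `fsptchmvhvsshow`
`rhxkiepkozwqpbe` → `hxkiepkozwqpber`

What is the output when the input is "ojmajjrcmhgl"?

jmajjrcmhglo

The pattern: move the first character to the end.
So "ojmajjrcmhgl" becomes "jmajjrcmhglo".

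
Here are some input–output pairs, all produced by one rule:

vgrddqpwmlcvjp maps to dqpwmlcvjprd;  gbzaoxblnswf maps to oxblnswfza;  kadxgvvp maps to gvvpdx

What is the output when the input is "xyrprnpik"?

rnpikrp

The pattern: delete the first 2 characters, then move the first 2 characters to the end (rotate left by 2).
"xyrprnpik" → "rprnpik" → "rnpikrp".
(Check on "vgrddqpwmlcvjp": → "rddqpwmlcvjp" → "dqpwmlcvjprd" ✓)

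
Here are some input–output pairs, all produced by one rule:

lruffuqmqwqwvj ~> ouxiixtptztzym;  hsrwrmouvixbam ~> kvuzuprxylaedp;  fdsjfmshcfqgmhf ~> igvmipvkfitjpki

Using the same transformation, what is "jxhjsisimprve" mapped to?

makmvlvlpsuyh

The transformation: shift every letter 3 places forward in the alphabet (wrapping around).
"jxhjsisimprve" → "makmvlvlpsuyh".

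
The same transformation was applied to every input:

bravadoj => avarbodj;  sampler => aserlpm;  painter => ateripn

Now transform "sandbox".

axbsdon

In each case the input is transformed by: sort the characters into alphabetical order, then take characters alternately from the front and the back (1st, last, 2nd, 2nd-last, ...).
On "sandbox": the first step gives "abdnosx", and the second then gives "axbsdon".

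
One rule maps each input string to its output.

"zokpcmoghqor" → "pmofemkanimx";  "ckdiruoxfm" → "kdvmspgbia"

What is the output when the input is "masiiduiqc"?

The transformation: shift every letter 2 places backward in the alphabet (wrapping around), then reverse the string.
On "masiiduiqc": the first step gives "kyqggbsgoa", and the second then gives "aogsbggqyk".

aogsbggqyk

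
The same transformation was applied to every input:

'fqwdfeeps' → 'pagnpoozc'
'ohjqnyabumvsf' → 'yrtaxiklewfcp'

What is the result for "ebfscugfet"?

The pattern: shift every letter 10 places forward in the alphabet (wrapping around).
So "ebfscugfet" becomes "olpcmeqpod".

olpcmeqpod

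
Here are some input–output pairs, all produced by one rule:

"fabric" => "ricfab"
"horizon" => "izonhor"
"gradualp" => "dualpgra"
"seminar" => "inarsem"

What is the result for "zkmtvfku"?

tvfkuzkm

The pattern: move the first 3 characters to the end (rotate left by 3).
Applying that to "zkmtvfku" gives "tvfkuzkm".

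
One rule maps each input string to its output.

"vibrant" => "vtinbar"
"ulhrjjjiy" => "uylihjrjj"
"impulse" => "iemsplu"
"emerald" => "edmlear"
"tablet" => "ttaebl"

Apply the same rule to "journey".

The transformation: take characters alternately from the front and the back (1st, last, 2nd, 2nd-last, ...).
For "journey" the result is "jyoeunr".

jyoeunr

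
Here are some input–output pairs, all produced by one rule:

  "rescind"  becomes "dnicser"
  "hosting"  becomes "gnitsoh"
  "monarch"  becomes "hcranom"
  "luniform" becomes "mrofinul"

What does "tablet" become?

The rule is to reverse the string.
For "tablet" the result is "telbat".

telbat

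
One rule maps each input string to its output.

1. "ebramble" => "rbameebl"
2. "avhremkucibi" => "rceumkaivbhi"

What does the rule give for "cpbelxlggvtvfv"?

The pattern: take characters alternately from the front and the back (1st, last, 2nd, 2nd-last, ...), then swap the front and back halves of the string.
Doing the same to "cpbelxlggvtvfv": "tlvxglgcvpfbve".

tlvxglgcvpfbve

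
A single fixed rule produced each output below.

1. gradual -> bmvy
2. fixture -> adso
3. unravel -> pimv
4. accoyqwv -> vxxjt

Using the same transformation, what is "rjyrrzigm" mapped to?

The rule is to shift every letter 5 places backward in the alphabet (wrapping around), then delete the last 3 characters.
For "rjyrrzigm", step one produces "metmmudbh"; step two turns that into "metmmu".

metmmu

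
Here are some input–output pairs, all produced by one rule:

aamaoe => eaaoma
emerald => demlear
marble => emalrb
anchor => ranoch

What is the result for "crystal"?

The pattern: swap the first and last characters, then take characters alternately from the front and the back (1st, last, 2nd, 2nd-last, ...).
Starting from "crystal": after the first operation, "lrystac"; after the second, "lcrayts".

lcrayts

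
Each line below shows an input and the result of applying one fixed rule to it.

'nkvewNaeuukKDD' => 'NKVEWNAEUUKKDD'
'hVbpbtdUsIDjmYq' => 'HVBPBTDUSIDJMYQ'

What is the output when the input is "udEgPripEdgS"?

UDEGPRIPEDGS

The transformation: convert every letter to uppercase.
Applying that to "udEgPripEdgS" gives "UDEGPRIPEDGS".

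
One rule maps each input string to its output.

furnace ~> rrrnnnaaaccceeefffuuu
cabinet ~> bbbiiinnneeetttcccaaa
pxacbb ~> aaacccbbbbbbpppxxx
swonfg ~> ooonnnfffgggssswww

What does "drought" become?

What's happening: move the first 2 characters to the end (rotate left by 2), then repeat every character 3 times.
Starting from "drought": after the first operation, "oughtdr"; after the second, "ooouuuggghhhtttdddrrr".
(Check on "furnace": → "rnacefu" → "rrrnnnaaaccceeefffuuu" ✓)

ooouuuggghhhtttdddrrr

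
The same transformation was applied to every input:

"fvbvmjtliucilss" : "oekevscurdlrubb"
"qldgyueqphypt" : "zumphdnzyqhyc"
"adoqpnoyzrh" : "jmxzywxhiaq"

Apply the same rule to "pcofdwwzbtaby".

The transformation: shift every letter 9 places forward in the alphabet (wrapping around).
So "pcofdwwzbtaby" becomes "ylxomffikcjkh".

ylxomffikcjkh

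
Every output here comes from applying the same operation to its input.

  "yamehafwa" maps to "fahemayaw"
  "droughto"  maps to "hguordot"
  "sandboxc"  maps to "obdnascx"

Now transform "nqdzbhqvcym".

cvqhbzdqnmy

The transformation: move the last 2 characters to the front (rotate right by 2), then reverse the string.
For "nqdzbhqvcym" the result is "cvqhbzdqnmy".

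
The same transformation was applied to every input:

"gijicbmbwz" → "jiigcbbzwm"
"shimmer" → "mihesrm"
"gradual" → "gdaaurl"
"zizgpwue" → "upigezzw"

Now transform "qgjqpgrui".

qpjiggurq

The transformation: sort the characters into reverse alphabetical order, then move the first 3 characters to the end (rotate left by 3).
Starting from "qgjqpgrui": after the first operation, "urqqpjigg"; after the second, "qpjiggurq".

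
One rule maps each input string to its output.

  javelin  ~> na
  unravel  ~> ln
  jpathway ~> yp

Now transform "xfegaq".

qf

Each output is the input with this applied: swap the first and last characters, then keep only the first 2 characters.
Starting from "xfegaq": after the first operation, "qfegax"; after the second, "qf".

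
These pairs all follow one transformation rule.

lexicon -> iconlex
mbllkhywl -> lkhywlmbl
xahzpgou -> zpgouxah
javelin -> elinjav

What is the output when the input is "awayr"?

The rule is to move the first 3 characters to the end (rotate left by 3).
"awayr" → "yrawa".

yrawa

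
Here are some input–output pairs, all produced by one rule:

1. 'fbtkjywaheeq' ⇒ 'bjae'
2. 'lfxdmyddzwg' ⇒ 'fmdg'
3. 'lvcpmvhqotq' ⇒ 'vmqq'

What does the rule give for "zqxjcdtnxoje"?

qcnj

Looking at the pairs, the operation is to keep one character in every 3, starting at position 2 (positions 2nd, 5th, 8th, ...).
So "zqxjcdtnxoje" becomes "qcnj".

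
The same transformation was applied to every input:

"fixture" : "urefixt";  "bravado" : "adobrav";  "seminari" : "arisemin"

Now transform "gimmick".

ickgimm

In each case the input is transformed by: move the last 3 characters to the front (rotate right by 3).
For "gimmick" the result is "ickgimm".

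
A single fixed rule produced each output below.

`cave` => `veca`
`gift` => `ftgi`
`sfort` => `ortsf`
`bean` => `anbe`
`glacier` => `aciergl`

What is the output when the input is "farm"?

The transformation: move the first 2 characters to the end (rotate left by 2).
Applying that to "farm" gives "rmfa".

rmfa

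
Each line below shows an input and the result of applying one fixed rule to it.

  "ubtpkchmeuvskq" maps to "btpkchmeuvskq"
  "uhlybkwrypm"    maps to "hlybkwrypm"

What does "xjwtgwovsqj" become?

Each output is the input with this applied: delete the first character.
Doing the same to "xjwtgwovsqj": "jwtgwovsqj".

jwtgwovsqj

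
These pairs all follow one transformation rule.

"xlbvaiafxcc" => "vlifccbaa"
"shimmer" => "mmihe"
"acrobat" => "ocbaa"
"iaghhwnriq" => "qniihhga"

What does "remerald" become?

mleeda

In each case the input is transformed by: sort the characters into reverse alphabetical order, then delete the first 2 characters.
For "remerald", step one produces "rrmleeda"; step two turns that into "mleeda".
(Check on "shimmer": → "srmmihe" → "mmihe" ✓)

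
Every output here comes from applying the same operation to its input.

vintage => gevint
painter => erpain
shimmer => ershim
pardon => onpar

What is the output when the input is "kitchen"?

The transformation: move the last 2 characters to the front (rotate right by 2), then delete the last character.
Starting from "kitchen": after the first operation, "enkitch"; after the second, "enkitc".

enkitc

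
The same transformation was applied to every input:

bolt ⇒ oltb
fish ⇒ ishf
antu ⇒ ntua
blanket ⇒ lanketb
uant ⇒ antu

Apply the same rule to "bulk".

ulkb

Each output is the input with this applied: move the first character to the end.
"bulk" → "ulkb".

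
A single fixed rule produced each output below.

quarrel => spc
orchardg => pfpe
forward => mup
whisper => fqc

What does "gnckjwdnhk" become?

The transformation: keep every other character starting from the second (positions 2nd, 4th, 6th, ...), then shift every letter 2 places backward in the alphabet (wrapping around).
On "gnckjwdnhk": the first step gives "nkwnk", and the second then gives "liuli".

liuli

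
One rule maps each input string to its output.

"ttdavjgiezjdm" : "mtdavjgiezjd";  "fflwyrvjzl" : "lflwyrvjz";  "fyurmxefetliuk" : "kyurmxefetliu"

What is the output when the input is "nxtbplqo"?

What's happening: delete the first character, then move the last character to the front.
"nxtbplqo" → "oxtbplq".

oxtbplq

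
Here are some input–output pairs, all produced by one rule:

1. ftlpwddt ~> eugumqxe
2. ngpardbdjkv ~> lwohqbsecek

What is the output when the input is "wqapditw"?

Looking at the pairs, the operation is to shift every letter 1 place forward in the alphabet (wrapping around), then move the last 2 characters to the front (rotate right by 2).
For "wqapditw", step one produces "xrbqejux"; step two turns that into "uxxrbqej".

uxxrbqej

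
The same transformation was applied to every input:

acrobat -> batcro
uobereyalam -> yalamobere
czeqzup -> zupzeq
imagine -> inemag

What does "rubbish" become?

ishubb

Rule — delete the first character, then swap the front and back halves of the string.
For "rubbish", step one produces "ubbish"; step two turns that into "ishubb".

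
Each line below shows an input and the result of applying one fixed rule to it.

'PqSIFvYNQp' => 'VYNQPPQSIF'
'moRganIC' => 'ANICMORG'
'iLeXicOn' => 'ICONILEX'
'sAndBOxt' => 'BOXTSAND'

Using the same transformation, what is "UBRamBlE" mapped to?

In each case the input is transformed by: swap the front and back halves of the string, then convert every letter to uppercase.
Applying that to "UBRamBlE" gives "MBLEUBRA".

MBLEUBRA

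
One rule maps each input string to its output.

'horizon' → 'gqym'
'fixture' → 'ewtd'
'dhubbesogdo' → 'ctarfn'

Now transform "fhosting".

The pattern: shift every letter 1 place backward in the alphabet (wrapping around), then keep every other character starting from the first (positions 1st, 3rd, 5th, ...).
Applying both steps to "fhosting": "egnrshmf", then "ensm".

ensm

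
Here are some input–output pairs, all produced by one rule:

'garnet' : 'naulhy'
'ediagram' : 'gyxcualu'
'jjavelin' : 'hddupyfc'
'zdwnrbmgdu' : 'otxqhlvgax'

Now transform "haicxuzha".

Looking at the pairs, the operation is to move the last character to the front, then shift every letter 6 places backward in the alphabet (wrapping around).
Working it through for "haicxuzha": intermediate "ahaicxuzh", final "ubucwrotb".

ubucwrotb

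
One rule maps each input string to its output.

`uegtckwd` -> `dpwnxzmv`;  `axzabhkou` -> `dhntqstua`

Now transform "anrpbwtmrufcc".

yvvtgkiupmfkn

The transformation: move the last 3 characters to the front (rotate right by 3), then shift every letter 7 places backward in the alphabet (wrapping around).
So "anrpbwtmrufcc" becomes "yvvtgkiupmfkn".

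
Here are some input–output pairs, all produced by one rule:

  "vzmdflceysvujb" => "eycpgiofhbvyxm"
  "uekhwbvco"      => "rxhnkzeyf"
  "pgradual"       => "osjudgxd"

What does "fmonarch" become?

kiprqduf

What's happening: move the last character to the front, then shift every letter 3 places forward in the alphabet (wrapping around).
On "fmonarch": the first step gives "hfmonarc", and the second then gives "kiprqduf".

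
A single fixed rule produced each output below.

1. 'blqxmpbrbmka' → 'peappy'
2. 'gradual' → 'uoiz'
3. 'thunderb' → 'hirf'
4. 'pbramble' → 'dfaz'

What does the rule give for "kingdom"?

ybra

In each case the input is transformed by: keep every other character starting from the first (positions 1st, 3rd, 5th, ...), then shift every letter 12 places backward in the alphabet (wrapping around).
For "kingdom", step one produces "kndm"; step two turns that into "ybra".
(Check on "gradual": → "gaul" → "uoiz" ✓)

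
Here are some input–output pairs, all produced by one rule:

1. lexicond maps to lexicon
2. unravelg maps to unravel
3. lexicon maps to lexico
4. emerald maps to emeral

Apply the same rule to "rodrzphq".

rodrzph

What's happening: delete the last character.
"rodrzphq" → "rodrzph".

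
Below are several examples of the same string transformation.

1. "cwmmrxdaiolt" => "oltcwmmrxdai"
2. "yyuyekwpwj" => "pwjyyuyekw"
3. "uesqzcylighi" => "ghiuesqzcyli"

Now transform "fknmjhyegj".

egjfknmjhy

Looking at the pairs, the operation is to move the last 3 characters to the front (rotate right by 3).
So "fknmjhyegj" becomes "egjfknmjhy".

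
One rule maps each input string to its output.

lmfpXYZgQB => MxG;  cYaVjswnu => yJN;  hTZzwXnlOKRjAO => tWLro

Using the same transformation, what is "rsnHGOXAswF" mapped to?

What's happening: keep one character in every 3, starting at position 2 (positions 2nd, 5th, 8th, ...), then flip the case of every letter.
"rsnHGOXAswF" → "sGAF" → "Sgaf".

Sgaf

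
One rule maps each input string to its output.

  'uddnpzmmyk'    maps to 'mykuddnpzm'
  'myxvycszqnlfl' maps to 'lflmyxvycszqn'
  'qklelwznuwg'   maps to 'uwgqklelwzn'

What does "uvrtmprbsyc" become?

The rule is to move the last 3 characters to the front (rotate right by 3).
So "uvrtmprbsyc" becomes "sycuvrtmprb".

sycuvrtmprb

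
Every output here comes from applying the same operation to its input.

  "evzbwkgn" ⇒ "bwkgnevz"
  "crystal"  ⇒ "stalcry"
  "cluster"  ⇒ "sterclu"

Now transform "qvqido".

The rule is to move the first 3 characters to the end (rotate left by 3).
So "qvqido" becomes "idoqvq".

idoqvq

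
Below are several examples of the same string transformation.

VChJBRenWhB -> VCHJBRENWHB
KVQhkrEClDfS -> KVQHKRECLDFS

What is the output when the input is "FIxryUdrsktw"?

The pattern: convert every letter to uppercase.
So "FIxryUdrsktw" becomes "FIXRYUDRSKTW".

FIXRYUDRSKTW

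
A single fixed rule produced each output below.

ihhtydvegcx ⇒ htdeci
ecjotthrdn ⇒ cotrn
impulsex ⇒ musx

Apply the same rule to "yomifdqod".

The pattern: move the first character to the end, then keep every other character starting from the first (positions 1st, 3rd, 5th, ...).
"yomifdqod" → "omifdqody" → "oidoy".

oidoy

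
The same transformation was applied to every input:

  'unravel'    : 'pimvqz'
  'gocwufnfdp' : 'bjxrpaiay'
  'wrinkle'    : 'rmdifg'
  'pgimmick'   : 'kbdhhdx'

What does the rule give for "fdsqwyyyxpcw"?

aynlrtttskx

The pattern: delete the last character, then shift every letter 5 places backward in the alphabet (wrapping around).
"fdsqwyyyxpcw" → "aynlrtttskx".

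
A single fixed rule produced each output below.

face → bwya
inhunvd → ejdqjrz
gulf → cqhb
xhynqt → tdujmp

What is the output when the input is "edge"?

azca

The pattern: shift every letter 4 places backward in the alphabet (wrapping around).
Applying that to "edge" gives "azca".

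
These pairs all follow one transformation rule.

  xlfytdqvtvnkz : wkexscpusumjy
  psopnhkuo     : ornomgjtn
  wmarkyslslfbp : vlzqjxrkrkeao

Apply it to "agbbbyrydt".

The rule is to shift every letter 1 place backward in the alphabet (wrapping around).
For "agbbbyrydt" the result is "zfaaaxqxcs".

zfaaaxqxcs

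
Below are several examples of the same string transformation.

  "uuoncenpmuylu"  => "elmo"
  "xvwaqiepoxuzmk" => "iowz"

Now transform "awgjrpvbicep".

gipp

In each case the input is transformed by: keep one character in every 3, starting at position 3 (positions 3rd, 6th, 9th, ...), then sort the characters into alphabetical order.
So "awgjrpvbicep" becomes "gipp".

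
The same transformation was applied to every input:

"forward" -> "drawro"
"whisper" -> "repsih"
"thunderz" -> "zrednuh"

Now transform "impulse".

eslupm

Looking at the pairs, the operation is to delete the first character, then reverse the string.
On "impulse": the first step gives "mpulse", and the second then gives "eslupm".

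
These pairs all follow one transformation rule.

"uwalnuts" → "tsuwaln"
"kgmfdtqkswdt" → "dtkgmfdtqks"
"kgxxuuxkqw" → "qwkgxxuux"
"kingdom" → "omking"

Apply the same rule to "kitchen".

In each case the input is transformed by: move the last 3 characters to the front (rotate right by 3), then delete the first character.
"kitchen" → "enkitc".

enkitc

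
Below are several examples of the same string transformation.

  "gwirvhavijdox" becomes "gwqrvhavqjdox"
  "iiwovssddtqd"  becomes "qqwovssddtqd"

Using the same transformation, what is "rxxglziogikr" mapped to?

rxxglzqogqkr

Looking at the pairs, the operation is to replace every "i" with "q".
For "rxxglziogikr" the result is "rxxglzqogqkr".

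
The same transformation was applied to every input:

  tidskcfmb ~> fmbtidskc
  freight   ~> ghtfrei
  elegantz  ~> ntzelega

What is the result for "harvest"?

estharv

The transformation: move the last 3 characters to the front (rotate right by 3).
Applying that to "harvest" gives "estharv".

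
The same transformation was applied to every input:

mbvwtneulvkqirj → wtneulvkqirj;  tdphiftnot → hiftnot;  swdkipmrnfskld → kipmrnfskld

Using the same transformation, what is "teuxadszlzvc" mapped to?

xadszlzvc

Looking at the pairs, the operation is to delete the first 3 characters.
Doing the same to "teuxadszlzvc": "xadszlzvc".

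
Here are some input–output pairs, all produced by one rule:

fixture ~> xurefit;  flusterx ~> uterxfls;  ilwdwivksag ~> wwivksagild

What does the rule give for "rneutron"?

Rule — move the first 3 characters to the end (rotate left by 3), then swap the first and last characters.
Applying both steps to "rneutron": "utronrne", then "etronrnu".
(Check on "fixture": → "turefix" → "xurefit" ✓)

etronrnu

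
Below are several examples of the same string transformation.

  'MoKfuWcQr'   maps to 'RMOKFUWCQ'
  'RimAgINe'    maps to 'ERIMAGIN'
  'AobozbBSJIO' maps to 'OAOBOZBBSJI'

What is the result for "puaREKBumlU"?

UPUAREKBUML

Looking at the pairs, the operation is to move the last character to the front, then convert every letter to uppercase.
On "puaREKBumlU": the first step gives "UpuaREKBuml", and the second then gives "UPUAREKBUML".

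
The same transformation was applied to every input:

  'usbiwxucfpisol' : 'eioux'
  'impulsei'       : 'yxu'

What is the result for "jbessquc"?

neo

Each output is the input with this applied: shift every letter 12 places forward in the alphabet (wrapping around), then keep one character in every 3, starting at position 2 (positions 2nd, 5th, 8th, ...).
For "jbessquc", step one produces "vnqeecgo"; step two turns that into "neo".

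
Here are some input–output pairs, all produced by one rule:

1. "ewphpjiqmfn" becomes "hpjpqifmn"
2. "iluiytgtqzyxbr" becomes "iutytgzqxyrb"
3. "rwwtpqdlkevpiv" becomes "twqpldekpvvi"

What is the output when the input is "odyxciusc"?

Rule — delete the first 2 characters, then swap each adjacent pair of characters (1↔2, 3↔4, ...).
On "odyxciusc": the first step gives "yxciusc", and the second then gives "xyicsuc".

xyicsuc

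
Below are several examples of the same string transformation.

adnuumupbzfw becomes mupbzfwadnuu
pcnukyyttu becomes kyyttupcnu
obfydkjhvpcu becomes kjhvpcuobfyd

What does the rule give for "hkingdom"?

The pattern: swap the front and back halves of the string, then move the last character to the front.
For "hkingdom", step one produces "gdomhkin"; step two turns that into "ngdomhki".

ngdomhki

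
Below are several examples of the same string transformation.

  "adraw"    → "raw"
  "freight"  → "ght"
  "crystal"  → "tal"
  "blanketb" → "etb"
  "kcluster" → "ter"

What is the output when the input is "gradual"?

ual

The pattern: keep only the last 3 characters.
So "gradual" becomes "ual".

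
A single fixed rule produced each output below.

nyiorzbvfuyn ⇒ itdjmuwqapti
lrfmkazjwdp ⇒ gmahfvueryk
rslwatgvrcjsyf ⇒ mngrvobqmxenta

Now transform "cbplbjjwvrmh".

xwkgweerqmhc

What's happening: shift every letter 5 places backward in the alphabet (wrapping around).
So "cbplbjjwvrmh" becomes "xwkgweerqmhc".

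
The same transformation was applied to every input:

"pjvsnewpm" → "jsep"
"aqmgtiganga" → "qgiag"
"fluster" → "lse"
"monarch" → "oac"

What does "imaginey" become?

In each case the input is transformed by: keep every other character starting from the second (positions 2nd, 4th, 6th, ...).
Doing the same to "imaginey": "mgny".

mgny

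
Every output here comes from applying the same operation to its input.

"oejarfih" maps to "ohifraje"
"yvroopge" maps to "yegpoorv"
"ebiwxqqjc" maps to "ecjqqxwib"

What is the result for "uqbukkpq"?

The pattern: reverse the string, then move the last character to the front.
For "uqbukkpq", step one produces "qpkkubqu"; step two turns that into "uqpkkubq".

uqpkkubq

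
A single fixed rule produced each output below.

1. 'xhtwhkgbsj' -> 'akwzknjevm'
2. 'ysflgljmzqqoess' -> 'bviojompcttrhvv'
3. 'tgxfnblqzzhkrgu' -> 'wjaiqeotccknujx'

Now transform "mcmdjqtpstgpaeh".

Looking at the pairs, the operation is to shift every letter 3 places forward in the alphabet (wrapping around).
Applying that to "mcmdjqtpstgpaeh" gives "pfpgmtwsvwjsdhk".

pfpgmtwsvwjsdhk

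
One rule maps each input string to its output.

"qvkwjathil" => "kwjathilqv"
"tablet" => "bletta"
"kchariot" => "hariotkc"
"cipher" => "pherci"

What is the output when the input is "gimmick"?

mmickgi

In each case the input is transformed by: move the first 2 characters to the end (rotate left by 2).
On "gimmick" that produces "mmickgi".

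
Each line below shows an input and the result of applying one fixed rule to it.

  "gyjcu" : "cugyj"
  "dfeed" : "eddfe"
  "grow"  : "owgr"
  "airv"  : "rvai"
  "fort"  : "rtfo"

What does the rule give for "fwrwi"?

In each case the input is transformed by: move the last 2 characters to the front (rotate right by 2).
"fwrwi" → "wifwr".

wifwr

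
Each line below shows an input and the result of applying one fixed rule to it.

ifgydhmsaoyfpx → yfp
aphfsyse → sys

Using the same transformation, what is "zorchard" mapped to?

har

The rule is to move the last character to the front, then keep only the last 3 characters.
"zorchard" → "dzorchar" → "har".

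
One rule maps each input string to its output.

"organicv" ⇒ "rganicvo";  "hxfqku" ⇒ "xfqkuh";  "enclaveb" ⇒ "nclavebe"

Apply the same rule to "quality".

ualityq

Each output is the input with this applied: move the first character to the end.
So "quality" becomes "ualityq".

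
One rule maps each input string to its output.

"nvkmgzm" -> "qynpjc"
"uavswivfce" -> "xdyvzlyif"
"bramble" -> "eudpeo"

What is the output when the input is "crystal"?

fubvwd

What's happening: shift every letter 3 places forward in the alphabet (wrapping around), then delete the last character.
On "crystal": the first step gives "fubvwdo", and the second then gives "fubvwd".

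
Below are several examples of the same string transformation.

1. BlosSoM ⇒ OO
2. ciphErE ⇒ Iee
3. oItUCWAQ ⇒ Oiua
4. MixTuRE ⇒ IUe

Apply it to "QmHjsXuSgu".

UU

Each output is the input with this applied: flip the case of every letter, then keep only the vowels.
Working it through for "QmHjsXuSgu": intermediate "qMhJSxUsGU", final "UU".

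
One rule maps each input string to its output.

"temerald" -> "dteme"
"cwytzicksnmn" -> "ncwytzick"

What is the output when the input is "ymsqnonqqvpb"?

bymsqnonq

Rule — move the last character to the front, then delete the last 3 characters.
For "ymsqnonqqvpb", step one produces "bymsqnonqqvp"; step two turns that into "bymsqnonq".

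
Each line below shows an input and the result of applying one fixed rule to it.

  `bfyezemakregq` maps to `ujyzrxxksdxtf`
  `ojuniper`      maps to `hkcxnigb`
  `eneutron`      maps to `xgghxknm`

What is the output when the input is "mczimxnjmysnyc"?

fvvrsgblfrqfgc

What's happening: take characters alternately from the front and the back (1st, last, 2nd, 2nd-last, ...), then shift every letter 7 places backward in the alphabet (wrapping around).
Applying both steps to "mczimxnjmysnyc": "mccyznismyxmnj", then "fvvrsgblfrqfgc".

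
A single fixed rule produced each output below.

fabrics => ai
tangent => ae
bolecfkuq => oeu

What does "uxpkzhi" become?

ui

The pattern: keep only the vowels.
On "uxpkzhi" that produces "ui".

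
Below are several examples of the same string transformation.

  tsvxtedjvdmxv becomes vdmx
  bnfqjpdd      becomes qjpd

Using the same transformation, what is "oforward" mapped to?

What's happening: move the last character to the front, then keep only the last 4 characters.
"oforward" → "doforwar" → "rwar".

rwar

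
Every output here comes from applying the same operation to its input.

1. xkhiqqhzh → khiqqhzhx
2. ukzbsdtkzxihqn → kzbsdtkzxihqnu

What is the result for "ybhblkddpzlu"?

The rule is to move the first character to the end.
Applying that to "ybhblkddpzlu" gives "bhblkddpzluy".

bhblkddpzluy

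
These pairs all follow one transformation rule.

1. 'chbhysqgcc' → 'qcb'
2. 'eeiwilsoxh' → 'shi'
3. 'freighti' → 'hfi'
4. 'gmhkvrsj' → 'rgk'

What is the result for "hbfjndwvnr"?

wrf

What's happening: swap the front and back halves of the string, then keep one character in every 3, starting at position 2 (positions 2nd, 5th, 8th, ...).
Applying both steps to "hbfjndwvnr": "dwvnrhbfjn", then "wrf".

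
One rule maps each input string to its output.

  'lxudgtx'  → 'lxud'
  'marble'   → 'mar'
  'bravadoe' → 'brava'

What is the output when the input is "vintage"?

The rule is to delete the last 3 characters.
So "vintage" becomes "vint".

vint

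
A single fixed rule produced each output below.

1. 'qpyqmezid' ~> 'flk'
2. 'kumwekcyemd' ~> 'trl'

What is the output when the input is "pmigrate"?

What's happening: keep one character in every 3, starting at position 3 (positions 3rd, 6th, 9th, ...), then shift every letter 7 places forward in the alphabet (wrapping around).
Working it through for "pmigrate": intermediate "ia", final "ph".

ph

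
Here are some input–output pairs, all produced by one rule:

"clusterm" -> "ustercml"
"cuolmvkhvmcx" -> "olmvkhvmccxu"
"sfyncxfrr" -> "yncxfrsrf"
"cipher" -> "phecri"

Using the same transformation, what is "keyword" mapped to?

Each output is the input with this applied: swap the first and last characters, then move the first 2 characters to the end (rotate left by 2).
Applying both steps to "keyword": "deywork", then "yworkde".

yworkde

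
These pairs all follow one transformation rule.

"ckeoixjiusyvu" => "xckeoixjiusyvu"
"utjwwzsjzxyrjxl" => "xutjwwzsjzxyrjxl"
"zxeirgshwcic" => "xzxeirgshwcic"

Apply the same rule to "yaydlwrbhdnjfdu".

The pattern: prepend "x".
For "yaydlwrbhdnjfdu" the result is "xyaydlwrbhdnjfdu".

xyaydlwrbhdnjfdu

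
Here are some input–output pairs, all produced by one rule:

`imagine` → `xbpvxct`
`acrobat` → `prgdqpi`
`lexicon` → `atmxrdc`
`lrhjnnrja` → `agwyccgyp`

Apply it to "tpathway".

The rule is to shift every letter 11 places backward in the alphabet (wrapping around).
"tpathway" → "iepiwlpn".

iepiwlpn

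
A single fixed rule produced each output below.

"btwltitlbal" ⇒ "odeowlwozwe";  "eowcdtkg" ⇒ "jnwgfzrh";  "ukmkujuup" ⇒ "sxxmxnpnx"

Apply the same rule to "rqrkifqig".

What's happening: shift every letter 3 places forward in the alphabet (wrapping around), then reverse the string.
"rqrkifqig" → "utunlitlj" → "jltilnutu".

jltilnutu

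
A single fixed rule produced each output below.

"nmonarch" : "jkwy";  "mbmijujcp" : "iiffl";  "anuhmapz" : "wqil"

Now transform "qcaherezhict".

mwaady

Each output is the input with this applied: shift every letter 4 places backward in the alphabet (wrapping around), then keep every other character starting from the first (positions 1st, 3rd, 5th, ...).
Applying both steps to "qcaherezhict": "mywdanavdeyp", then "mwaady".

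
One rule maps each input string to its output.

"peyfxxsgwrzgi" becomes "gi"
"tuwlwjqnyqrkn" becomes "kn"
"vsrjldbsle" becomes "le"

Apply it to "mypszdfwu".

In each case the input is transformed by: keep only the last 2 characters.
Applying that to "mypszdfwu" gives "wu".

wu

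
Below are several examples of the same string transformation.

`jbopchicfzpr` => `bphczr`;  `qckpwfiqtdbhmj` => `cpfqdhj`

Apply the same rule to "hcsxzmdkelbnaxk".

cxmklnx

The transformation: keep every other character starting from the second (positions 2nd, 4th, 6th, ...).
On "hcsxzmdkelbnaxk" that produces "cxmklnx".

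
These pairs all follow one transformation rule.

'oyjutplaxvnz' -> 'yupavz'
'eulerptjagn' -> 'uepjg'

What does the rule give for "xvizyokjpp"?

The rule is to keep every other character starting from the second (positions 2nd, 4th, 6th, ...).
Applying that to "xvizyokjpp" gives "vzojp".

vzojp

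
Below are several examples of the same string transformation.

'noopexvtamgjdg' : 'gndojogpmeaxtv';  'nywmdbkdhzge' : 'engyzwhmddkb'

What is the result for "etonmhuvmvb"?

bevtmovnumh

Rule — take characters alternately from the front and the back (1st, last, 2nd, 2nd-last, ...), then swap each adjacent pair of characters (1↔2, 3↔4, ...).
Applying that to "etonmhuvmvb" gives "bevtmovnumh".
(Check on "noopexvtamgjdg": → "ngodojpgemxavt" → "gndojogpmeaxtv" ✓)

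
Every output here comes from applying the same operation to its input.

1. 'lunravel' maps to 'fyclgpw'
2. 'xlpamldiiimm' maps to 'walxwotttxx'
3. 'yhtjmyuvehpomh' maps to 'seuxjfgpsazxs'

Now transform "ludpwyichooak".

foahjtnszzlv

The pattern: shift every letter 11 places forward in the alphabet (wrapping around), then delete the first character.
Starting from "ludpwyichooak": after the first operation, "wfoahjtnszzlv"; after the second, "foahjtnszzlv".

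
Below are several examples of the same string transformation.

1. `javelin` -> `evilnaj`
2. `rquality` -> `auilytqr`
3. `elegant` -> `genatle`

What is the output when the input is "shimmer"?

The pattern: swap each adjacent pair of characters (1↔2, 3↔4, ...), then move the first 2 characters to the end (rotate left by 2).
Applying both steps to "shimmer": "hsmiemr", then "miemrhs".
(Check on "elegant": → "legenat" → "genatle" ✓)

miemrhs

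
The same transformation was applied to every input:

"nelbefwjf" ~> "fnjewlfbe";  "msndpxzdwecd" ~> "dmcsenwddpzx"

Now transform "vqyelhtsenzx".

xvzqnyeeslth

What's happening: take characters alternately from the front and the back (1st, last, 2nd, 2nd-last, ...), then swap each adjacent pair of characters (1↔2, 3↔4, ...).
"vqyelhtsenzx" → "vxqzyneelsht" → "xvzqnyeeslth".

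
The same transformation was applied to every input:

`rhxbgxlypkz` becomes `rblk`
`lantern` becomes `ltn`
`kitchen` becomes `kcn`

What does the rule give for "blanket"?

bnt

The transformation: keep one character in every 3, starting at position 1 (positions 1st, 4th, 7th, ...).
For "blanket" the result is "bnt".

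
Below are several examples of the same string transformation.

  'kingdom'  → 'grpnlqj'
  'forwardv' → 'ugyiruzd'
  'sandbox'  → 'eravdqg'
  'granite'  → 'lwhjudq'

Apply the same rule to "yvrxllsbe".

vehbyuaoo

Rule — move the last 3 characters to the front (rotate right by 3), then shift every letter 3 places forward in the alphabet (wrapping around).
For "yvrxllsbe", step one produces "sbeyvrxll"; step two turns that into "vehbyuaoo".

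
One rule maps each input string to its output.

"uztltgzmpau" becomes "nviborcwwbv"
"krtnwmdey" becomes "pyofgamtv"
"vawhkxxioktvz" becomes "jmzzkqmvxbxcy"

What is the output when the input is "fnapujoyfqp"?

The transformation: shift every letter 2 places forward in the alphabet (wrapping around), then move the first 3 characters to the end (rotate left by 3).
Applying both steps to "fnapujoyfqp": "hpcrwlqahsr", then "rwlqahsrhpc".

rwlqahsrhpc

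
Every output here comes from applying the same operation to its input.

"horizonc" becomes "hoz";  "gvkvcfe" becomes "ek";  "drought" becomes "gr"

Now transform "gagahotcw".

agt

What's happening: sort the characters into alphabetical order, then keep one character in every 3, starting at position 2 (positions 2nd, 5th, 8th, ...).
For "gagahotcw", step one produces "aacgghotw"; step two turns that into "agt".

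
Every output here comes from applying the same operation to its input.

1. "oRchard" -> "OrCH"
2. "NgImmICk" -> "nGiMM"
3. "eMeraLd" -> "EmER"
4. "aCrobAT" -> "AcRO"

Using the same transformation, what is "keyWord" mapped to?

The rule is to delete the last 3 characters, then flip the case of every letter.
For "keyWord" the result is "KEYw".

KEYw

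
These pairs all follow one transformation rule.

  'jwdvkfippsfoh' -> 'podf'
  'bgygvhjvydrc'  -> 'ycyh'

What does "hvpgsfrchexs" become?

hspf

Each output is the input with this applied: keep one character in every 3, starting at position 3 (positions 3rd, 6th, 9th, ...), then move the first 2 characters to the end (rotate left by 2).
Doing the same to "hvpgsfrchexs": "hspf".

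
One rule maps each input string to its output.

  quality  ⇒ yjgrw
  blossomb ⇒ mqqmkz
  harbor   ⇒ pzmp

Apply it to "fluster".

sqrcp

The pattern: shift every letter 2 places backward in the alphabet (wrapping around), then delete the first 2 characters.
"fluster" → "djsqrcp" → "sqrcp".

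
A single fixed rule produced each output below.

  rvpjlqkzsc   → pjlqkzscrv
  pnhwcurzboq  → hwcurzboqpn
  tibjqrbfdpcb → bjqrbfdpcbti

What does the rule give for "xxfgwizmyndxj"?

Each output is the input with this applied: move the first 2 characters to the end (rotate left by 2).
Applying that to "xxfgwizmyndxj" gives "fgwizmyndxjxx".

fgwizmyndxjxx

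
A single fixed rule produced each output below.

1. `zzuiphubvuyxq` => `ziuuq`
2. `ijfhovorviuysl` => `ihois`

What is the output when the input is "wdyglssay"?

wgs

Rule — keep one character in every 3, starting at position 1 (positions 1st, 4th, 7th, ...).
So "wdyglssay" becomes "wgs".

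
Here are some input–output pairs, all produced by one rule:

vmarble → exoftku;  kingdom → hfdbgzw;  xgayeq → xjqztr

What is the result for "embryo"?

The rule is to move the last 2 characters to the front (rotate right by 2), then shift every letter 7 places backward in the alphabet (wrapping around).
Starting from "embryo": after the first operation, "yoembr"; after the second, "rhxfuk".

rhxfuk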